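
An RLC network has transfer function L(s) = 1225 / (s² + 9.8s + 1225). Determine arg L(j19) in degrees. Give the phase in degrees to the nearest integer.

∠[(j19)² + 9.8(j19) + 1225] = ∠[864 + j186.2] = 12.16°
∠L(j19) = −12.16° = -12.16°

-12 deg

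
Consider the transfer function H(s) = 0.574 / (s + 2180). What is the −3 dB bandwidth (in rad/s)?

For a single-pole low-pass, the −3 dB point is at the pole: ω = 2180 rad/s.

2180 rad/s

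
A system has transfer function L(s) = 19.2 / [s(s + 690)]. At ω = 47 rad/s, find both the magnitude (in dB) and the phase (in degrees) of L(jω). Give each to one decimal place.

|L| = -64.6 dB, ∠L = -93.9°

|j47 + 690| = √(47² + 690²) = 691.6
|j47| = 47
|L(j47)| = 19.2 / (691.6 × 47) = 0.00059068
20 log₁₀(0.00059068) = -64.57 dB
∠(j47 + 690) = arctan(47/690) = 3.90°
∠(j47) = 90.00°
∠L(j47) = − (3.90° + 90.00°) = -93.90°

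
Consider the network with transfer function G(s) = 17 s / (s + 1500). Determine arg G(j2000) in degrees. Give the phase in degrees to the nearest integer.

37°

∠(j2000) = 90.00°
∠(j2000 + 1500) = arctan(2000/1500) = 53.13°
∠G(j2000) = 90.00° − 53.13° = 36.87°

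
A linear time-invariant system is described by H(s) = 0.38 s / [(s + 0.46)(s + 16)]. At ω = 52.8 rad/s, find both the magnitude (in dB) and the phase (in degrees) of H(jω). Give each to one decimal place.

|H| = -43.2 dB, ∠H = -72.6 deg

|j52.8| = 52.8
|j52.8 + 0.46| = √(52.8² + 0.46²) = 52.8
|j52.8 + 16| = √(52.8² + 16²) = 55.17
|H(j52.8)| = 0.38 × 52.8 / (52.8 × 55.17) = 0.0068874
20 log₁₀(0.0068874) = -43.24 dB
∠(j52.8) = 90.00°
∠(j52.8 + 0.46) = arctan(52.8/0.46) = 89.50°
∠(j52.8 + 16) = arctan(52.8/16) = 73.14°
∠H(j52.8) = 90.00° − (89.50° + 73.14°) = -72.64°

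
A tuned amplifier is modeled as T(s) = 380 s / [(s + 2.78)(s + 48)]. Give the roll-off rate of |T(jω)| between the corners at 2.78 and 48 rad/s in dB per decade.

0 dB/decade

In this band the factors already past their corner are: 1 differentiator zero, pole at 2.78; net slope = 0 dB/decade.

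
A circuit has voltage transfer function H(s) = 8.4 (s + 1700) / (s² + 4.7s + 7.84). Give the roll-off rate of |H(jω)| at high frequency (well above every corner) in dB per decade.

With 1 zero and 2 poles, the high-frequency asymptotic slope is 20 × (1 − 2) = -20 dB/decade.

-20 dB/decade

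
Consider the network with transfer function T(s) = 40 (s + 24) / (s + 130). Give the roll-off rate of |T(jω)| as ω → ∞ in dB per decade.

0 dB/decade

With 1 zero and 1 pole, the high-frequency asymptotic slope is 20 × (1 − 1) = 0 dB/decade.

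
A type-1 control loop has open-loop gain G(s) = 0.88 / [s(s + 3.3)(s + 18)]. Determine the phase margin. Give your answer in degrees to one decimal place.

89.7°

Gain crossover: |G(jω)| = 1 at ω ≈ 0.0148 rad s⁻¹.
∠G(j0.0148) = −90° − arctan(0.0148/3.3) − arctan(0.0148/18) ≈ -90.30°
PM = 180° + (-90.30°) = 89.70°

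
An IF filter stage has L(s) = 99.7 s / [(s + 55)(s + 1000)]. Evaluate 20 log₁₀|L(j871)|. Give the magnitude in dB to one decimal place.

|j871| = 871
|j871 + 55| = √(871² + 55²) = 872.7
|j871 + 1000| = √(871² + 1000²) = 1326
|L(j871)| = 99.7 × 871 / (872.7 × 1326) = 0.075031
20 log₁₀(0.075031) = -22.50 dB

-22.5 dB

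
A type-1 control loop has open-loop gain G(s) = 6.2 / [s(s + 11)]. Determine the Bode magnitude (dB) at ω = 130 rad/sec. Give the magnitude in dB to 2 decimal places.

|j130 + 11| = √(130² + 11²) = 130.5
|j130| = 130
|G(j130)| = 6.2 / (130.5 × 130) = 0.00036556
20 log₁₀(0.00036556) = -68.741 dB

-68.74 dB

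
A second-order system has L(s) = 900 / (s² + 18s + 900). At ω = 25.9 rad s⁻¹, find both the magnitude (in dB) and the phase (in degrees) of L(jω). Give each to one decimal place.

|L| = 4.8 dB, ∠L = -63.8°

|(j25.9)² + 18(j25.9) + 900| = |229.19 + j466.2| = 519.5
|L(j25.9)| = 900 / 519.5 = 1.7325
20 log₁₀(1.7325) = 4.77 dB
∠[(j25.9)² + 18(j25.9) + 900] = ∠[229.19 + j466.2] = 63.82°
∠L(j25.9) = −63.82° = -63.82°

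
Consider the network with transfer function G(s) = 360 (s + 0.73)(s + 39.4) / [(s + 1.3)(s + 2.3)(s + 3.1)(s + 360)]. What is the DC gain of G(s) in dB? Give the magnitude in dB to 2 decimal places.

G(0) = 360 × 0.73 × 39.4 / (1.3 × 2.3 × 3.1 × 360) = 3.103
20 log₁₀(3.103) = 9.836 dB

9.84 dB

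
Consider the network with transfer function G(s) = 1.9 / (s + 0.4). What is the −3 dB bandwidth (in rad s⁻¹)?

0.4 rad s⁻¹

For a single-pole low-pass, the −3 dB point is at the pole: ω = 0.4 rad s⁻¹.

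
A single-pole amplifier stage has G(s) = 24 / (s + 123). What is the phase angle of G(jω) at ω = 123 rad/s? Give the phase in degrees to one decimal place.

∠(j123 + 123) = arctan(123/123) = 45.00°
∠G(j123) = −45.00° = -45.00°

-45.0°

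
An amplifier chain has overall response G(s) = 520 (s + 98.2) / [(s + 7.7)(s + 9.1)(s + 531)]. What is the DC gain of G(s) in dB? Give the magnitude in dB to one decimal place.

2.7 dB

G(0) = 520 × 98.2 / (7.7 × 9.1 × 531) = 1.3724
20 log₁₀(1.3724) = 2.75 dB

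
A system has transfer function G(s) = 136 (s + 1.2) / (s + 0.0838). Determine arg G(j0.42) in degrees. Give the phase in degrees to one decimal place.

∠(j0.42 + 1.2) = arctan(0.42/1.2) = 19.29°
∠(j0.42 + 0.0838) = arctan(0.42/0.0838) = 78.72°
∠G(j0.42) = 19.29° − 78.72° = -59.43°

-59.4°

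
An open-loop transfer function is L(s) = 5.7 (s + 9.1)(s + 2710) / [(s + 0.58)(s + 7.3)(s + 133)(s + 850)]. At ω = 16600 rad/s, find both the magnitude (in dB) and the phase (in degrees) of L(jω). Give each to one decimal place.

|j16600 + 9.1| = √(16600² + 9.1²) = 1.66e+04
|j16600 + 2710| = √(16600² + 2710²) = 1.682e+04
|j16600 + 0.58| = √(16600² + 0.58²) = 1.66e+04
|j16600 + 7.3| = √(16600² + 7.3²) = 1.66e+04
|j16600 + 133| = √(16600² + 133²) = 1.66e+04
|j16600 + 850| = √(16600² + 850²) = 1.662e+04
|L(j16600)| = 5.7 × 1.66e+04 × 1.682e+04 / (1.66e+04 × 1.66e+04 × 1.66e+04 × 1.662e+04) = 2.0931e-08
20 log₁₀(2.0931e-08) = -153.58 dB
∠(j16600 + 9.1) = arctan(16600/9.1) = 89.97°
∠(j16600 + 2710) = arctan(16600/2710) = 80.73°
∠(j16600 + 0.58) = arctan(16600/0.58) = 90.00°
∠(j16600 + 7.3) = arctan(16600/7.3) = 89.97°
∠(j16600 + 133) = arctan(16600/133) = 89.54°
∠(j16600 + 850) = arctan(16600/850) = 87.07°
∠L(j16600) = 89.97° + 80.73° − (90.00° + 89.97° + 89.54° + 87.07°) = -185.89°

|L| = -153.6 dB, ∠L = -185.9°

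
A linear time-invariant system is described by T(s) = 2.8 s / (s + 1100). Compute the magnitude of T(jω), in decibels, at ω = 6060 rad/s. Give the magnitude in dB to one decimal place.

|j6060| = 6060
|j6060 + 1100| = √(6060² + 1100²) = 6159
|T(j6060)| = 2.8 × 6060 / 6159 = 2.755
20 log₁₀(2.755) = 8.80 dB

8.8 dB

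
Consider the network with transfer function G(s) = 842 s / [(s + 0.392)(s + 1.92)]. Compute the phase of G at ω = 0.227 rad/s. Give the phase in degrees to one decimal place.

∠(j0.227) = 90.00°
∠(j0.227 + 0.392) = arctan(0.227/0.392) = 30.07°
∠(j0.227 + 1.92) = arctan(0.227/1.92) = 6.74°
∠G(j0.227) = 90.00° − (30.07° + 6.74°) = 53.18°

53.2°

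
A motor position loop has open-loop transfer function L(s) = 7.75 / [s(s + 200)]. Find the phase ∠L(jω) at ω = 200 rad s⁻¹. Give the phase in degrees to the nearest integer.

-135 deg

∠(j200 + 200) = arctan(200/200) = 45.00°
∠(j200) = 90.00°
∠L(j200) = − (45.00° + 90.00°) = -135.00°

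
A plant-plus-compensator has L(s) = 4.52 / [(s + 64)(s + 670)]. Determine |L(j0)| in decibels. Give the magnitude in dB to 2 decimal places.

-79.54 dB

L(0) = 4.52 / (64 × 670) = 0.00010541
20 log₁₀(0.00010541) = -79.542 dB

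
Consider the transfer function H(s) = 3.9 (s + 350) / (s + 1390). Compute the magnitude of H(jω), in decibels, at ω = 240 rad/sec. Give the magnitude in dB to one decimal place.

1.4 dB

|j240 + 350| = √(240² + 350²) = 424.4
|j240 + 1390| = √(240² + 1390²) = 1411
|H(j240)| = 3.9 × 424.4 / 1411 = 1.1734
20 log₁₀(1.1734) = 1.39 dB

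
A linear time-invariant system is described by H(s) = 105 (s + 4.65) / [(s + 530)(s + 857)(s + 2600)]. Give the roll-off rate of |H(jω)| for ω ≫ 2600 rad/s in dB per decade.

With 1 zero and 3 poles, the high-frequency asymptotic slope is 20 × (1 − 3) = -40 dB/decade.

-40 dB/decade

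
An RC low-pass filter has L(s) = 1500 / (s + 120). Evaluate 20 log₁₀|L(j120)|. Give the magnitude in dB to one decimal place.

18.9 dB

|j120 + 120| = √(120² + 120²) = 169.7
|L(j120)| = 1500 / 169.7 = 8.8388
20 log₁₀(8.8388) = 18.93 dB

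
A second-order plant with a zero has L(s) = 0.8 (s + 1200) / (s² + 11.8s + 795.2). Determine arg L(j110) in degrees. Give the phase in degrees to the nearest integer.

∠(j110 + 1200) = arctan(110/1200) = 5.24°
∠[(j110)² + 11.8(j110) + 795.2] = ∠[-11305 + j1298] = 173.45°
∠L(j110) = 5.24° − 173.45° = -168.21°

-168°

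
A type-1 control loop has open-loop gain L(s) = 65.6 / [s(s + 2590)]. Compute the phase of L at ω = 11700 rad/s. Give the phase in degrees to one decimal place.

∠(j11700 + 2590) = arctan(11700/2590) = 77.52°
∠(j11700) = 90.00°
∠L(j11700) = − (77.52° + 90.00°) = -167.52°

-167.5°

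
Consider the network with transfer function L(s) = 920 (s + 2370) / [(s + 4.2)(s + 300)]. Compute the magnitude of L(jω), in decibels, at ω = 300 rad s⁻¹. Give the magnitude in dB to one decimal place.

24.7 dB

|j300 + 2370| = √(300² + 2370²) = 2389
|j300 + 4.2| = √(300² + 4.2²) = 300
|j300 + 300| = √(300² + 300²) = 424.3
|L(j300)| = 920 × 2389 / (300 × 424.3) = 17.266
20 log₁₀(17.266) = 24.74 dB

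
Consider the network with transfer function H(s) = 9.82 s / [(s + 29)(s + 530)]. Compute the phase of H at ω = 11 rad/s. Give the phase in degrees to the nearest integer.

∠(j11) = 90.00°
∠(j11 + 29) = arctan(11/29) = 20.77°
∠(j11 + 530) = arctan(11/530) = 1.19°
∠H(j11) = 90.00° − (20.77° + 1.19°) = 68.04°

68°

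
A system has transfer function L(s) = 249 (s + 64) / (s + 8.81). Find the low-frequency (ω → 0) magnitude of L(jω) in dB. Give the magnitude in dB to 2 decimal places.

L(0) = 249 × 64 / 8.81 = 1808.9
20 log₁₀(1808.9) = 65.148 dB

65.15 dB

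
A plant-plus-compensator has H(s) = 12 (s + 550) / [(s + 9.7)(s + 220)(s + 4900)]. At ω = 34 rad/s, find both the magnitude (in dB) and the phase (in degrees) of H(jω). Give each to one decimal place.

|H| = -75.3 dB, ∠H = -79.7°

|j34 + 550| = √(34² + 550²) = 551
|j34 + 9.7| = √(34² + 9.7²) = 35.36
|j34 + 220| = √(34² + 220²) = 222.6
|j34 + 4900| = √(34² + 4900²) = 4900
|H(j34)| = 12 × 551 / (35.36 × 222.6 × 4900) = 0.00017145
20 log₁₀(0.00017145) = -75.32 dB
∠(j34 + 550) = arctan(34/550) = 3.54°
∠(j34 + 9.7) = arctan(34/9.7) = 74.08°
∠(j34 + 220) = arctan(34/220) = 8.79°
∠(j34 + 4900) = arctan(34/4900) = 0.40°
∠H(j34) = 3.54° − (74.08° + 8.79° + 0.40°) = -79.72°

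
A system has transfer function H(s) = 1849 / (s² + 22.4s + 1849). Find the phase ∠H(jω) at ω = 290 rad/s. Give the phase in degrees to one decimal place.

-175.5°

∠[(j290)² + 22.4(j290) + 1849] = ∠[-82251 + j6496] = 175.48°
∠H(j290) = −175.48° = -175.48°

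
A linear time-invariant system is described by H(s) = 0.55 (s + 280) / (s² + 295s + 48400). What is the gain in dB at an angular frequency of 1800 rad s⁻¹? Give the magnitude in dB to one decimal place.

-70.2 dB

|j1800 + 280| = √(1800² + 280²) = 1822
|(j1800)² + 295(j1800) + 48400| = |-3.1916e+06 + j5.31e+05| = 3.235e+06
|H(j1800)| = 0.55 × 1822 / 3.235e+06 = 0.00030966
20 log₁₀(0.00030966) = -70.18 dB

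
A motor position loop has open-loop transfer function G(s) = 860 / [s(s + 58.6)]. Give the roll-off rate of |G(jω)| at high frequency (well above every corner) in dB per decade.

With 0 zeros and 2 poles, the high-frequency asymptotic slope is 20 × (0 − 2) = -40 dB/decade.

-40 dB/decade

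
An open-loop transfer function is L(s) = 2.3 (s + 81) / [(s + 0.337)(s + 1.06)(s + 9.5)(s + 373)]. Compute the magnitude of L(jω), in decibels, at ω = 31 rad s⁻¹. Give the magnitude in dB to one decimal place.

|j31 + 81| = √(31² + 81²) = 86.73
|j31 + 0.337| = √(31² + 0.337²) = 31
|j31 + 1.06| = √(31² + 1.06²) = 31.02
|j31 + 9.5| = √(31² + 9.5²) = 32.42
|j31 + 373| = √(31² + 373²) = 374.3
|L(j31)| = 2.3 × 86.73 / (31 × 31.02 × 32.42 × 374.3) = 1.7094e-05
20 log₁₀(1.7094e-05) = -95.34 dB

-95.3 dB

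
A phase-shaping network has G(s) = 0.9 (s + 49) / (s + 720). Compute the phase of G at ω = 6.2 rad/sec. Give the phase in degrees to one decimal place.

6.7 deg

∠(j6.2 + 49) = arctan(6.2/49) = 7.21°
∠(j6.2 + 720) = arctan(6.2/720) = 0.49°
∠G(j6.2) = 7.21° − 0.49° = 6.72°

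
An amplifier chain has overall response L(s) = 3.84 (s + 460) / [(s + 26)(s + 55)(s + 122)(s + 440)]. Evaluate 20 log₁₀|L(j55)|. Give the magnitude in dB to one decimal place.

-104.0 dB

|j55 + 460| = √(55² + 460²) = 463.3
|j55 + 26| = √(55² + 26²) = 60.84
|j55 + 55| = √(55² + 55²) = 77.78
|j55 + 122| = √(55² + 122²) = 133.8
|j55 + 440| = √(55² + 440²) = 443.4
|L(j55)| = 3.84 × 463.3 / (60.84 × 77.78 × 133.8 × 443.4) = 6.3355e-06
20 log₁₀(6.3355e-06) = -103.96 dB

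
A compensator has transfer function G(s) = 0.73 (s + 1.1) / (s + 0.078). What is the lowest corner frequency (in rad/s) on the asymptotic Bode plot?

Break frequencies occur at each pole and zero magnitude: 0.078 rad/s, 1.1 rad/s.
The lowest is 0.078 rad/s.

0.078 rad/s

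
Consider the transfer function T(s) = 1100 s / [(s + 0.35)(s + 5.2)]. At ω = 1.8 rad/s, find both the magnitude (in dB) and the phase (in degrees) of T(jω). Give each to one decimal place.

|j1.8| = 1.8
|j1.8 + 0.35| = √(1.8² + 0.35²) = 1.834
|j1.8 + 5.2| = √(1.8² + 5.2²) = 5.503
|T(j1.8)| = 1100 × 1.8 / (1.834 × 5.503) = 196.23
20 log₁₀(196.23) = 45.86 dB
∠(j1.8) = 90.00°
∠(j1.8 + 0.35) = arctan(1.8/0.35) = 79.00°
∠(j1.8 + 5.2) = arctan(1.8/5.2) = 19.09°
∠T(j1.8) = 90.00° − (79.00° + 19.09°) = -8.09°

|T| = 45.9 dB, ∠T = -8.1°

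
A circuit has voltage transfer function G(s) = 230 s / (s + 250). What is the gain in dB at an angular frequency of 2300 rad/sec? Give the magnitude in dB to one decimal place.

47.2 dB

|j2300| = 2300
|j2300 + 250| = √(2300² + 250²) = 2314
|G(j2300)| = 230 × 2300 / 2314 = 228.65
20 log₁₀(228.65) = 47.18 dB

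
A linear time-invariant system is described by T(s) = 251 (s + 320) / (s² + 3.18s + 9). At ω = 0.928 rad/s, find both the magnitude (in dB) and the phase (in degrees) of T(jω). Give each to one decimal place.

|j0.928 + 320| = √(0.928² + 320²) = 320
|(j0.928)² + 3.18(j0.928) + 9| = |8.1388 + j2.951| = 8.657
|T(j0.928)| = 251 × 320 / 8.657 = 9277.8
20 log₁₀(9277.8) = 79.35 dB
∠(j0.928 + 320) = arctan(0.928/320) = 0.17°
∠[(j0.928)² + 3.18(j0.928) + 9] = ∠[8.1388 + j2.951] = 19.93°
∠T(j0.928) = 0.17° − 19.93° = -19.76°

|T| = 79.3 dB, ∠T = -19.8°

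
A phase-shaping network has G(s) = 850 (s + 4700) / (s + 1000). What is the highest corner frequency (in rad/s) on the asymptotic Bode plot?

Break frequencies occur at each pole and zero magnitude: 1000 rad/s, 4700 rad/s.
The highest is 4700 rad/s.

4700 rad/s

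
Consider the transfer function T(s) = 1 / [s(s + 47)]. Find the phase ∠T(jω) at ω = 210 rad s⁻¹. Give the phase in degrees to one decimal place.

∠(j210 + 47) = arctan(210/47) = 77.38°
∠(j210) = 90.00°
∠T(j210) = − (77.38° + 90.00°) = -167.38°

-167.4°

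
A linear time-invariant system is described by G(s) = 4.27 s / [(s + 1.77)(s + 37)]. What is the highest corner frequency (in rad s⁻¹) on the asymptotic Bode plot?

Break frequencies occur at each pole and zero magnitude: 1.77 rad s⁻¹, 37 rad s⁻¹.
The highest is 37 rad s⁻¹.

37 rad s⁻¹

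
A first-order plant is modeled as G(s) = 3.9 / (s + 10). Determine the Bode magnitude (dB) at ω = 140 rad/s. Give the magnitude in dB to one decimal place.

|j140 + 10| = √(140² + 10²) = 140.4
|G(j140)| = 3.9 / 140.4 = 0.027786
20 log₁₀(0.027786) = -31.12 dB

-31.1 dB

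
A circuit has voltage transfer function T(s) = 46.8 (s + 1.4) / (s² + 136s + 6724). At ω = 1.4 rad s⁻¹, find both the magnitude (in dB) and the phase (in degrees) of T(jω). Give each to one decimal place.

|j1.4 + 1.4| = √(1.4² + 1.4²) = 1.98
|(j1.4)² + 136(j1.4) + 6724| = |6722 + j190.4| = 6725
|T(j1.4)| = 46.8 × 1.98 / 6725 = 0.013779
20 log₁₀(0.013779) = -37.22 dB
∠(j1.4 + 1.4) = arctan(1.4/1.4) = 45.00°
∠[(j1.4)² + 136(j1.4) + 6724] = ∠[6722 + j190.4] = 1.62°
∠T(j1.4) = 45.00° − 1.62° = 43.38°

|T| = -37.2 dB, ∠T = 43.4°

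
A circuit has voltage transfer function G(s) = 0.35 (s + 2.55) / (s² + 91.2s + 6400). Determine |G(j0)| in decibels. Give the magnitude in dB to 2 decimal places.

-77.11 dB

G(0) = 0.35 × 2.55 / 6400 = 0.00013945
20 log₁₀(0.00013945) = -77.111 dB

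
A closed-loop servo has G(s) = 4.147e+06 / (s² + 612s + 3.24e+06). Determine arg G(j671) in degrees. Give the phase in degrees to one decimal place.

-8.4°

∠[(j671)² + 612(j671) + 3.24e+06] = ∠[2.7898e+06 + j4.1065e+05] = 8.37°
∠G(j671) = −8.37° = -8.37°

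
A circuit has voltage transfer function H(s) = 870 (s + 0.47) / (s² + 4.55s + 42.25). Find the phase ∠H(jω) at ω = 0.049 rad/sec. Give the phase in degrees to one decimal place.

5.6°

∠(j0.049 + 0.47) = arctan(0.049/0.47) = 5.95°
∠[(j0.049)² + 4.55(j0.049) + 42.25] = ∠[42.248 + j0.22295] = 0.30°
∠H(j0.049) = 5.95° − 0.30° = 5.65°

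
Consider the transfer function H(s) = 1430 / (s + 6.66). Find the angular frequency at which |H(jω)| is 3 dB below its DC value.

For a single-pole low-pass, the −3 dB point is at the pole: ω = 6.66 rad/s.

6.66 rad/s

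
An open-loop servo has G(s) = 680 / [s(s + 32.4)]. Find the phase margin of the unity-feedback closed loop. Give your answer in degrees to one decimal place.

Gain crossover: |G(jω)| = 1 at ω ≈ 18.3 rad s⁻¹.
∠G(j18.3) = −90° − arctan(18.3/32.4) ≈ -119.43°
PM = 180° + (-119.43°) = 60.57°

60.6°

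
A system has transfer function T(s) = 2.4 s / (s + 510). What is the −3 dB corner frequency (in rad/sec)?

510 rad/sec

For a single-pole high-pass, the −3 dB point is at the pole: ω = 510 rad/sec.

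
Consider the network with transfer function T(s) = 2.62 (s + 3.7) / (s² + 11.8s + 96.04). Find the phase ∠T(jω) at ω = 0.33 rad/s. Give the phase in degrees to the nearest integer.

3°

∠(j0.33 + 3.7) = arctan(0.33/3.7) = 5.10°
∠[(j0.33)² + 11.8(j0.33) + 96.04] = ∠[95.931 + j3.894] = 2.32°
∠T(j0.33) = 5.10° − 2.32° = 2.77°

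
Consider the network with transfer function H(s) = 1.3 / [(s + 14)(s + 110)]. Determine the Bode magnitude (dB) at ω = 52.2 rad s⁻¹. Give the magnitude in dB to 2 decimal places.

|j52.2 + 14| = √(52.2² + 14²) = 54.04
|j52.2 + 110| = √(52.2² + 110²) = 121.8
|H(j52.2)| = 1.3 / (54.04 × 121.8) = 0.00019756
20 log₁₀(0.00019756) = -74.086 dB

-74.09 dB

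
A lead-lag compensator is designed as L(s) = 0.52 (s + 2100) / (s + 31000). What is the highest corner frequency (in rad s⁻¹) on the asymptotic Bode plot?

31000 rad s⁻¹

Break frequencies occur at each pole and zero magnitude: 2100 rad s⁻¹, 31000 rad s⁻¹.
The highest is 31000 rad s⁻¹.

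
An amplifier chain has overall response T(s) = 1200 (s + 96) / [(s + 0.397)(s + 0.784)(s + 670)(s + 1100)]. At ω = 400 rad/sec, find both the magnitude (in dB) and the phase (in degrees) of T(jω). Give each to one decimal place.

|T| = -109.4 dB, ∠T = -154.1°

|j400 + 96| = √(400² + 96²) = 411.4
|j400 + 0.397| = √(400² + 0.397²) = 400
|j400 + 0.784| = √(400² + 0.784²) = 400
|j400 + 670| = √(400² + 670²) = 780.3
|j400 + 1100| = √(400² + 1100²) = 1170
|T(j400)| = 1200 × 411.4 / (400 × 400 × 780.3 × 1170) = 3.3779e-06
20 log₁₀(3.3779e-06) = -109.43 dB
∠(j400 + 96) = arctan(400/96) = 76.50°
∠(j400 + 0.397) = arctan(400/0.397) = 89.94°
∠(j400 + 0.784) = arctan(400/0.784) = 89.89°
∠(j400 + 670) = arctan(400/670) = 30.84°
∠(j400 + 1100) = arctan(400/1100) = 19.98°
∠T(j400) = 76.50° − (89.94° + 89.89° + 30.84° + 19.98°) = -154.15°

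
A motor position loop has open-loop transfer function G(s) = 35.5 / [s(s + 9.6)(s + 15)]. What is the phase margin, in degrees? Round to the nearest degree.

Gain crossover: |G(jω)| = 1 at ω ≈ 0.246 rad/s.
∠G(j0.246) = −90° − arctan(0.246/9.6) − arctan(0.246/15) ≈ -92.41°
PM = 180° + (-92.41°) = 87.59°

88 deg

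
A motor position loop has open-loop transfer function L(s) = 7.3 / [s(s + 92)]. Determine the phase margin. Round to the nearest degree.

Gain crossover: |L(jω)| = 1 at ω ≈ 0.0793 rad/s.
∠L(j0.0793) = −90° − arctan(0.0793/92) ≈ -90.05°
PM = 180° + (-90.05°) = 89.95°

90°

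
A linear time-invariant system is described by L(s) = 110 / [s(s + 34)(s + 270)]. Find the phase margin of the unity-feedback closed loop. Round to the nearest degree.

Gain crossover: |L(jω)| = 1 at ω ≈ 0.012 rad/s.
∠L(j0.012) = −90° − arctan(0.012/34) − arctan(0.012/270) ≈ -90.02°
PM = 180° + (-90.02°) = 89.98°

90°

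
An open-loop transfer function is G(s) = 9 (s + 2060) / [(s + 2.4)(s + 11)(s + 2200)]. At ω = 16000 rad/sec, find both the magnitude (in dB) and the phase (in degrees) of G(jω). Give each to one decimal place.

|j16000 + 2060| = √(16000² + 2060²) = 1.613e+04
|j16000 + 2.4| = √(16000² + 2.4²) = 1.6e+04
|j16000 + 11| = √(16000² + 11²) = 1.6e+04
|j16000 + 2200| = √(16000² + 2200²) = 1.615e+04
|G(j16000)| = 9 × 1.613e+04 / (1.6e+04 × 1.6e+04 × 1.615e+04) = 3.5116e-08
20 log₁₀(3.5116e-08) = -149.09 dB
∠(j16000 + 2060) = arctan(16000/2060) = 82.66°
∠(j16000 + 2.4) = arctan(16000/2.4) = 89.99°
∠(j16000 + 11) = arctan(16000/11) = 89.96°
∠(j16000 + 2200) = arctan(16000/2200) = 82.17°
∠G(j16000) = 82.66° − (89.99° + 89.96° + 82.17°) = -179.46°

|G| = -149.1 dB, ∠G = -179.5°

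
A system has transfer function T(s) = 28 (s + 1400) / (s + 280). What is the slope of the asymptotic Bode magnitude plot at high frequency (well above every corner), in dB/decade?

0 dB/decade

With 1 zero and 1 pole, the high-frequency asymptotic slope is 20 × (1 − 1) = 0 dB/decade.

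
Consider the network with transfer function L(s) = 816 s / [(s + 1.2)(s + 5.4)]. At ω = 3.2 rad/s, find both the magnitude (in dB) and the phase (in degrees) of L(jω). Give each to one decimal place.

|L| = 41.7 dB, ∠L = -10.1°

|j3.2| = 3.2
|j3.2 + 1.2| = √(3.2² + 1.2²) = 3.418
|j3.2 + 5.4| = √(3.2² + 5.4²) = 6.277
|L(j3.2)| = 816 × 3.2 / (3.418 × 6.277) = 121.72
20 log₁₀(121.72) = 41.71 dB
∠(j3.2) = 90.00°
∠(j3.2 + 1.2) = arctan(3.2/1.2) = 69.44°
∠(j3.2 + 5.4) = arctan(3.2/5.4) = 30.65°
∠L(j3.2) = 90.00° − (69.44° + 30.65°) = -10.09°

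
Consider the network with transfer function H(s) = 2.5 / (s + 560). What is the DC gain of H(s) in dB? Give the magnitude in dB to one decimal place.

-47.0 dB

H(0) = 2.5 / 560 = 0.0044643
20 log₁₀(0.0044643) = -47.00 dB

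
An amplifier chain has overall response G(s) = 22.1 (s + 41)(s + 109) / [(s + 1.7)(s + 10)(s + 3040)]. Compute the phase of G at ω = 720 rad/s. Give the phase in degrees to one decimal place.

∠(j720 + 41) = arctan(720/41) = 86.74°
∠(j720 + 109) = arctan(720/109) = 81.39°
∠(j720 + 1.7) = arctan(720/1.7) = 89.86°
∠(j720 + 10) = arctan(720/10) = 89.20°
∠(j720 + 3040) = arctan(720/3040) = 13.32°
∠G(j720) = 86.74° + 81.39° − (89.86° + 89.20° + 13.32°) = -24.26°

-24.3°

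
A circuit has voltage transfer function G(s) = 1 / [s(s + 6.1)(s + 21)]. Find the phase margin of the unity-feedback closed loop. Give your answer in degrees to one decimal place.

Gain crossover: |G(jω)| = 1 at ω ≈ 0.00781 rad/sec.
∠G(j0.00781) = −90° − arctan(0.00781/6.1) − arctan(0.00781/21) ≈ -90.09°
PM = 180° + (-90.09°) = 89.91°

89.9°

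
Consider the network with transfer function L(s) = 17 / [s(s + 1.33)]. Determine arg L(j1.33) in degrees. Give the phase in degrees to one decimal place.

-135.0°

∠(j1.33 + 1.33) = arctan(1.33/1.33) = 45.00°
∠(j1.33) = 90.00°
∠L(j1.33) = − (45.00° + 90.00°) = -135.00°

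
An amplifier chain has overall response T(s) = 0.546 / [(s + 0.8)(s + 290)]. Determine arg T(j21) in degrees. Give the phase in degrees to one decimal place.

∠(j21 + 0.8) = arctan(21/0.8) = 87.82°
∠(j21 + 290) = arctan(21/290) = 4.14°
∠T(j21) = − (87.82° + 4.14°) = -91.96°

-92.0 deg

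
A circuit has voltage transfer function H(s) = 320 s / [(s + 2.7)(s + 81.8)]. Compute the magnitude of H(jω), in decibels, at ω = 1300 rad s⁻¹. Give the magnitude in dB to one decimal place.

-12.2 dB

|j1300| = 1300
|j1300 + 2.7| = √(1300² + 2.7²) = 1300
|j1300 + 81.8| = √(1300² + 81.8²) = 1303
|H(j1300)| = 320 × 1300 / (1300 × 1303) = 0.24567
20 log₁₀(0.24567) = -12.19 dB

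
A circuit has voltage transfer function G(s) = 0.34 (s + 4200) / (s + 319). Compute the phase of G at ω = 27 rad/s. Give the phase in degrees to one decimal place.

-4.5°

∠(j27 + 4200) = arctan(27/4200) = 0.37°
∠(j27 + 319) = arctan(27/319) = 4.84°
∠G(j27) = 0.37° − 4.84° = -4.47°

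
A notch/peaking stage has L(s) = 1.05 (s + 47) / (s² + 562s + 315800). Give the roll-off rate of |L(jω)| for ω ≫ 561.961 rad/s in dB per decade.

With 1 zero and 2 poles, the high-frequency asymptotic slope is 20 × (1 − 2) = -20 dB/decade.

-20 dB/decade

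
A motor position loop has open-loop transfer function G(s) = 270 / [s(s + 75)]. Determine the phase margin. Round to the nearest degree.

87°

Gain crossover: |G(jω)| = 1 at ω ≈ 3.6 rad s⁻¹.
∠G(j3.6) = −90° − arctan(3.6/75) ≈ -92.74°
PM = 180° + (-92.74°) = 87.26°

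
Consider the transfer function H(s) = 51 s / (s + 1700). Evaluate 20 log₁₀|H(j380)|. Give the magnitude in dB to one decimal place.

20.9 dB

|j380| = 380
|j380 + 1700| = √(380² + 1700²) = 1742
|H(j380)| = 51 × 380 / 1742 = 11.125
20 log₁₀(11.125) = 20.93 dB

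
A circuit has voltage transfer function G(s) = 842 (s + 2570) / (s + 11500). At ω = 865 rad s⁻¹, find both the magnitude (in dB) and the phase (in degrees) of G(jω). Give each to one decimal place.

|j865 + 2570| = √(865² + 2570²) = 2712
|j865 + 11500| = √(865² + 11500²) = 1.153e+04
|G(j865)| = 842 × 2712 / 1.153e+04 = 197.98
20 log₁₀(197.98) = 45.93 dB
∠(j865 + 2570) = arctan(865/2570) = 18.60°
∠(j865 + 11500) = arctan(865/11500) = 4.30°
∠G(j865) = 18.60° − 4.30° = 14.30°

|G| = 45.9 dB, ∠G = 14.3°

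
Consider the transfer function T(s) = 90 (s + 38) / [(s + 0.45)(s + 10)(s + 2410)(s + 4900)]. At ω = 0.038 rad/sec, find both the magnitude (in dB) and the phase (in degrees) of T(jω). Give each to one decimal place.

|j0.038 + 38| = √(0.038² + 38²) = 38
|j0.038 + 0.45| = √(0.038² + 0.45²) = 0.4516
|j0.038 + 10| = √(0.038² + 10²) = 10
|j0.038 + 2410| = √(0.038² + 2410²) = 2410
|j0.038 + 4900| = √(0.038² + 4900²) = 4900
|T(j0.038)| = 90 × 38 / (0.4516 × 10 × 2410 × 4900) = 6.4129e-05
20 log₁₀(6.4129e-05) = -83.86 dB
∠(j0.038 + 38) = arctan(0.038/38) = 0.06°
∠(j0.038 + 0.45) = arctan(0.038/0.45) = 4.83°
∠(j0.038 + 10) = arctan(0.038/10) = 0.22°
∠(j0.038 + 2410) = arctan(0.038/2410) = 0.00°
∠(j0.038 + 4900) = arctan(0.038/4900) = 0.00°
∠T(j0.038) = 0.06° − (4.83° + 0.22° + 0.00° + 0.00°) = -4.99°

|T| = -83.9 dB, ∠T = -5.0 deg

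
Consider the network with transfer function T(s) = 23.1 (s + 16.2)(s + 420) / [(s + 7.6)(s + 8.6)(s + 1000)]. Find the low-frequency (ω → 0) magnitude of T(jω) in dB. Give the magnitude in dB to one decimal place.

7.6 dB

T(0) = 23.1 × 16.2 × 420 / (7.6 × 8.6 × 1000) = 2.4047
20 log₁₀(2.4047) = 7.62 dB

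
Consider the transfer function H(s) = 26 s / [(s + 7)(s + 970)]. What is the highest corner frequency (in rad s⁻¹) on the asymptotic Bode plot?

Break frequencies occur at each pole and zero magnitude: 7 rad s⁻¹, 970 rad s⁻¹.
The highest is 970 rad s⁻¹.

970 rad s⁻¹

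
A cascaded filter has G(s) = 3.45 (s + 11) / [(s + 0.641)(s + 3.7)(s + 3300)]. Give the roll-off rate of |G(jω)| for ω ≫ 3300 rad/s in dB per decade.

-40 dB/decade

With 1 zero and 3 poles, the high-frequency asymptotic slope is 20 × (1 − 3) = -40 dB/decade.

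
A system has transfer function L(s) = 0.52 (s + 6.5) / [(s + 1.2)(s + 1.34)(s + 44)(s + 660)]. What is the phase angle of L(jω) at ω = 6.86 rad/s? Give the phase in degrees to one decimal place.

∠(j6.86 + 6.5) = arctan(6.86/6.5) = 46.54°
∠(j6.86 + 1.2) = arctan(6.86/1.2) = 80.08°
∠(j6.86 + 1.34) = arctan(6.86/1.34) = 78.95°
∠(j6.86 + 44) = arctan(6.86/44) = 8.86°
∠(j6.86 + 660) = arctan(6.86/660) = 0.60°
∠L(j6.86) = 46.54° − (80.08° + 78.95° + 8.86° + 0.60°) = -121.94°

-121.9°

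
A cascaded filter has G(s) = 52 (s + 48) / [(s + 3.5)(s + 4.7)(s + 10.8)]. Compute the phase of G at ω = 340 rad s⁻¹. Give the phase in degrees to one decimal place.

∠(j340 + 48) = arctan(340/48) = 81.96°
∠(j340 + 3.5) = arctan(340/3.5) = 89.41°
∠(j340 + 4.7) = arctan(340/4.7) = 89.21°
∠(j340 + 10.8) = arctan(340/10.8) = 88.18°
∠G(j340) = 81.96° − (89.41° + 89.21° + 88.18°) = -184.83°

-184.8°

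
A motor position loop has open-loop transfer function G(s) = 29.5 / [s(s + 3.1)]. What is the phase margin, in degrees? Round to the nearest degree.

Gain crossover: |G(jω)| = 1 at ω ≈ 5.01 rad/s.
∠G(j5.01) = −90° − arctan(5.01/3.1) ≈ -148.24°
PM = 180° + (-148.24°) = 31.76°

32°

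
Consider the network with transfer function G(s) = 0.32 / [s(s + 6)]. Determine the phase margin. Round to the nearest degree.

89 deg

Gain crossover: |G(jω)| = 1 at ω ≈ 0.0533 rad/s.
∠G(j0.0533) = −90° − arctan(0.0533/6) ≈ -90.51°
PM = 180° + (-90.51°) = 89.49°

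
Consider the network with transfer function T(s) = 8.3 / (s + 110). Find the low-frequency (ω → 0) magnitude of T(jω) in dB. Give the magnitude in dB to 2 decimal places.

-22.45 dB

T(0) = 8.3 / 110 = 0.075455
20 log₁₀(0.075455) = -22.446 dB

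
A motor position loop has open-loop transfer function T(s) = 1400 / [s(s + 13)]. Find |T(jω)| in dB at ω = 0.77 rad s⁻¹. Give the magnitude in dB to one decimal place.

|j0.77 + 13| = √(0.77² + 13²) = 13.02
|j0.77| = 0.77
|T(j0.77)| = 1400 / (13.02 × 0.77) = 139.62
20 log₁₀(139.62) = 42.90 dB

42.9 dB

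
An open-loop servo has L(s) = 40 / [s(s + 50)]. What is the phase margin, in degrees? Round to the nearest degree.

89°

Gain crossover: |L(jω)| = 1 at ω ≈ 0.8 rad/s.
∠L(j0.8) = −90° − arctan(0.8/50) ≈ -90.92°
PM = 180° + (-90.92°) = 89.08°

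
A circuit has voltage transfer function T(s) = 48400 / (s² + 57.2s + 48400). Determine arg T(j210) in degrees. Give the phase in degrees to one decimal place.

-70.3°

∠[(j210)² + 57.2(j210) + 48400] = ∠[4300 + j12012] = 70.30°
∠T(j210) = −70.30° = -70.30°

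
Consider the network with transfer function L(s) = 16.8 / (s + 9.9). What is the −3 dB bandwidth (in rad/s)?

9.9 rad/s

For a single-pole low-pass, the −3 dB point is at the pole: ω = 9.9 rad/s.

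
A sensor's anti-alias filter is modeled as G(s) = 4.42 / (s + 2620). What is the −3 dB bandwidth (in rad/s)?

For a single-pole low-pass, the −3 dB point is at the pole: ω = 2620 rad/s.

2620 rad/s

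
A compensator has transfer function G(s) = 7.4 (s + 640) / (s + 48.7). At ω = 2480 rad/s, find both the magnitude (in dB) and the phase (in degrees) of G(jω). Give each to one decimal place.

|G| = 17.7 dB, ∠G = -13.3 deg

|j2480 + 640| = √(2480² + 640²) = 2561
|j2480 + 48.7| = √(2480² + 48.7²) = 2480
|G(j2480)| = 7.4 × 2561 / 2480 = 7.641
20 log₁₀(7.641) = 17.66 dB
∠(j2480 + 640) = arctan(2480/640) = 75.53°
∠(j2480 + 48.7) = arctan(2480/48.7) = 88.88°
∠G(j2480) = 75.53° − 88.88° = -13.35°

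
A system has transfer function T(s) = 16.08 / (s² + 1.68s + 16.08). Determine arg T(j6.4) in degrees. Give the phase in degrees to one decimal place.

-156.6°

∠[(j6.4)² + 1.68(j6.4) + 16.08] = ∠[-24.88 + j10.752] = 156.63°
∠T(j6.4) = −156.63° = -156.63°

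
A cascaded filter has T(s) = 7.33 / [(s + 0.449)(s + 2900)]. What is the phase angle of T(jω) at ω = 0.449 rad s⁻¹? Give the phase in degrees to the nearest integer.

∠(j0.449 + 0.449) = arctan(0.449/0.449) = 45.00°
∠(j0.449 + 2900) = arctan(0.449/2900) = 0.01°
∠T(j0.449) = − (45.00° + 0.01°) = -45.01°

-45°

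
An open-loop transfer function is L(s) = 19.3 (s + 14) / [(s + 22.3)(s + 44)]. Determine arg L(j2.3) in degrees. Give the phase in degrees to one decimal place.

∠(j2.3 + 14) = arctan(2.3/14) = 9.33°
∠(j2.3 + 22.3) = arctan(2.3/22.3) = 5.89°
∠(j2.3 + 44) = arctan(2.3/44) = 2.99°
∠L(j2.3) = 9.33° − (5.89° + 2.99°) = 0.45°

0.4°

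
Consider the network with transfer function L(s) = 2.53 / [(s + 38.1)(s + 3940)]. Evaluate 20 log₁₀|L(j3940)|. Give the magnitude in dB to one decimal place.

|j3940 + 38.1| = √(3940² + 38.1²) = 3940
|j3940 + 3940| = √(3940² + 3940²) = 5572
|L(j3940)| = 2.53 / (3940 × 5572) = 1.1524e-07
20 log₁₀(1.1524e-07) = -138.77 dB

-138.8 dB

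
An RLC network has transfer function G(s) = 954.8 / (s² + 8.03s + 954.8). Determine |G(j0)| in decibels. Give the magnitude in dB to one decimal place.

0.0 dB

G(0) = 954.8 / 954.8 = 1
20 log₁₀(1) = 0.00 dB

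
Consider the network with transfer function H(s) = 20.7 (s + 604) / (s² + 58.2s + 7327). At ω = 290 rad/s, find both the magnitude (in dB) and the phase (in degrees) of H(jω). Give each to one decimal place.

|j290 + 604| = √(290² + 604²) = 670
|(j290)² + 58.2(j290) + 7327| = |-76773 + j16878| = 7.861e+04
|H(j290)| = 20.7 × 670 / 7.861e+04 = 0.17644
20 log₁₀(0.17644) = -15.07 dB
∠(j290 + 604) = arctan(290/604) = 25.65°
∠[(j290)² + 58.2(j290) + 7327] = ∠[-76773 + j16878] = 167.60°
∠H(j290) = 25.65° − 167.60° = -141.95°

|H| = -15.1 dB, ∠H = -142.0 deg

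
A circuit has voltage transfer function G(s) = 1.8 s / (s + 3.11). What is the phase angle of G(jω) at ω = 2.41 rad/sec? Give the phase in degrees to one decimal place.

52.2°

∠(j2.41) = 90.00°
∠(j2.41 + 3.11) = arctan(2.41/3.11) = 37.77°
∠G(j2.41) = 90.00° − 37.77° = 52.23°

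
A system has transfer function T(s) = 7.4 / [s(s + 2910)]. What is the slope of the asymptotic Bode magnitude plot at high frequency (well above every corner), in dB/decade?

With 0 zeros and 2 poles, the high-frequency asymptotic slope is 20 × (0 − 2) = -40 dB/decade.

-40 dB/decade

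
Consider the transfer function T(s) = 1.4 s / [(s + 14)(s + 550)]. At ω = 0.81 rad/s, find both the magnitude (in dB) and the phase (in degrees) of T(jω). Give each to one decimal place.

|T| = -76.7 dB, ∠T = 86.6°

|j0.81| = 0.81
|j0.81 + 14| = √(0.81² + 14²) = 14.02
|j0.81 + 550| = √(0.81² + 550²) = 550
|T(j0.81)| = 1.4 × 0.81 / (14.02 × 550) = 0.00014703
20 log₁₀(0.00014703) = -76.65 dB
∠(j0.81) = 90.00°
∠(j0.81 + 14) = arctan(0.81/14) = 3.31°
∠(j0.81 + 550) = arctan(0.81/550) = 0.08°
∠T(j0.81) = 90.00° − (3.31° + 0.08°) = 86.60°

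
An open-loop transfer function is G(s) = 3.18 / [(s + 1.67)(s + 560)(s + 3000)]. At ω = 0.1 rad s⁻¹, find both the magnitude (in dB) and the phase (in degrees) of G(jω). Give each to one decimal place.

|G| = -118.9 dB, ∠G = -3.4 deg

|j0.1 + 1.67| = √(0.1² + 1.67²) = 1.673
|j0.1 + 560| = √(0.1² + 560²) = 560
|j0.1 + 3000| = √(0.1² + 3000²) = 3000
|G(j0.1)| = 3.18 / (1.673 × 560 × 3000) = 1.1314e-06
20 log₁₀(1.1314e-06) = -118.93 dB
∠(j0.1 + 1.67) = arctan(0.1/1.67) = 3.43°
∠(j0.1 + 560) = arctan(0.1/560) = 0.01°
∠(j0.1 + 3000) = arctan(0.1/3000) = 0.00°
∠G(j0.1) = − (3.43° + 0.01° + 0.00°) = -3.44°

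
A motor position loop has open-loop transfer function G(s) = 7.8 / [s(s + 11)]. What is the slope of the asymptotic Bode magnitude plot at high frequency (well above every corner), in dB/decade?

-40 dB/decade

With 0 zeros and 2 poles, the high-frequency asymptotic slope is 20 × (0 − 2) = -40 dB/decade.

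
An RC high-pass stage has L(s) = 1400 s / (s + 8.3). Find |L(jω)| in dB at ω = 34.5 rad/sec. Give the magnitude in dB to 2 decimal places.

|j34.5| = 34.5
|j34.5 + 8.3| = √(34.5² + 8.3²) = 35.48
|L(j34.5)| = 1400 × 34.5 / 35.48 = 1361.2
20 log₁₀(1361.2) = 62.678 dB

62.68 dB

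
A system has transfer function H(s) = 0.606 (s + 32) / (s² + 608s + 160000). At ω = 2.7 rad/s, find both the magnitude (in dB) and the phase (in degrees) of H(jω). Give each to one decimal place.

|j2.7 + 32| = √(2.7² + 32²) = 32.11
|(j2.7)² + 608(j2.7) + 160000| = |1.5999e+05 + j1641.6| = 1.6e+05
|H(j2.7)| = 0.606 × 32.11 / 1.6e+05 = 0.00012163
20 log₁₀(0.00012163) = -78.30 dB
∠(j2.7 + 32) = arctan(2.7/32) = 4.82°
∠[(j2.7)² + 608(j2.7) + 160000] = ∠[1.5999e+05 + j1641.6] = 0.59°
∠H(j2.7) = 4.82° − 0.59° = 4.24°

|H| = -78.3 dB, ∠H = 4.2 deg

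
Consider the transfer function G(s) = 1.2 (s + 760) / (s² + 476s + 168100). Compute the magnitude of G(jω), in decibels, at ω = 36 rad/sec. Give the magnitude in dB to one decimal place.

-45.3 dB

|j36 + 760| = √(36² + 760²) = 760.9
|(j36)² + 476(j36) + 168100| = |1.668e+05 + j17136| = 1.677e+05
|G(j36)| = 1.2 × 760.9 / 1.677e+05 = 0.005445
20 log₁₀(0.005445) = -45.28 dB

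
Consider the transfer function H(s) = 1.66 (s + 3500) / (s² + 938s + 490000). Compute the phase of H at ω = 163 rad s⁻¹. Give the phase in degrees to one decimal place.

∠(j163 + 3500) = arctan(163/3500) = 2.67°
∠[(j163)² + 938(j163) + 490000] = ∠[4.6343e+05 + j1.5289e+05] = 18.26°
∠H(j163) = 2.67° − 18.26° = -15.59°

-15.6°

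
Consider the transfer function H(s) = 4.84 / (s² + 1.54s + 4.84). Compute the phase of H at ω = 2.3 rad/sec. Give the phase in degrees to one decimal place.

∠[(j2.3)² + 1.54(j2.3) + 4.84] = ∠[-0.45 + j3.542] = 97.24°
∠H(j2.3) = −97.24° = -97.24°

-97.2°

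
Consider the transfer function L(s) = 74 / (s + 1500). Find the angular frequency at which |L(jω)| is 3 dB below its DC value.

For a single-pole low-pass, the −3 dB point is at the pole: ω = 1500 rad/s.

1500 rad/s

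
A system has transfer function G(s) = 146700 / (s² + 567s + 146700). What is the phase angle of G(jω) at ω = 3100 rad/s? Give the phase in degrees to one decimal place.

-169.5°

∠[(j3100)² + 567(j3100) + 146700] = ∠[-9.4633e+06 + j1.7577e+06] = 169.48°
∠G(j3100) = −169.48° = -169.48°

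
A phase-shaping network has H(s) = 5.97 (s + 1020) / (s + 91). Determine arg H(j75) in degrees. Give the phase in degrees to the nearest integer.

∠(j75 + 1020) = arctan(75/1020) = 4.21°
∠(j75 + 91) = arctan(75/91) = 39.49°
∠H(j75) = 4.21° − 39.49° = -35.29°

-35°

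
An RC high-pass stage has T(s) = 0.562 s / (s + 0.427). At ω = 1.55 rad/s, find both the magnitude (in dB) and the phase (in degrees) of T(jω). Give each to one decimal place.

|T| = -5.3 dB, ∠T = 15.4°

|j1.55| = 1.55
|j1.55 + 0.427| = √(1.55² + 0.427²) = 1.608
|T(j1.55)| = 0.562 × 1.55 / 1.608 = 0.54182
20 log₁₀(0.54182) = -5.32 dB
∠(j1.55) = 90.00°
∠(j1.55 + 0.427) = arctan(1.55/0.427) = 74.60°
∠T(j1.55) = 90.00° − 74.60° = 15.40°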